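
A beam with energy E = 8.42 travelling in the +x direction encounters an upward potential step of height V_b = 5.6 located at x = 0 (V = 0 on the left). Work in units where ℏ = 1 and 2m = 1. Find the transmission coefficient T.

The wavenumbers are k₁ = √(2mE)/ℏ = 2.902 on the left and k₂ = √(2m(E − V_b))/ℏ = 1.679 on the right.
Matching ψ and ψ′ at x = 0 gives r = (k₁ − k₂)/(k₁ + k₂), so R = r² = 0.07121 and T = 1 − R = 0.9288.

T = 0.929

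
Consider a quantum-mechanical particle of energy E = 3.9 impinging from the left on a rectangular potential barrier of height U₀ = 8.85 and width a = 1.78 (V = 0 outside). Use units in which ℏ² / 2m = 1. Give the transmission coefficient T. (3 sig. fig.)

Since E < U₀ the interior solution is evanescent with decay constant κ = √(2m(U₀ − E))/ℏ = 2.225.
κa = 3.960, sinh(κa) = 26.23.
Matching ψ, ψ′ at both faces gives T = [1 + U₀² sinh²(κa) / (4E(U₀ − E))]⁻¹ = 1/698.6 = 0.00143.

T = 0.00143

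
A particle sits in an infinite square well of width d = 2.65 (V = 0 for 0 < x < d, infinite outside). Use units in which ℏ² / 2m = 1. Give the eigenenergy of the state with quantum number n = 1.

E = 1.41

Requiring ψ(0) = ψ(d) = 0 quantises k = nπ/d, hence E_n = ℏ²k²/2m = n²π²ℏ²/(2md²).
E_1 = 1² × π² / (2 × 0.5 × 2.65²) = 1.405.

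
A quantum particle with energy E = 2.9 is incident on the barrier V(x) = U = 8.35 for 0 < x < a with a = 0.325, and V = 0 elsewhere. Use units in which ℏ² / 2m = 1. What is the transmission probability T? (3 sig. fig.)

T = 0.566

E < U: inside the barrier ψ ∝ e^{±κx} with κ = √(2m(U − E))/ℏ = 2.335.
κa = 0.7587, sinh(κa) = 0.8336.
Matching ψ, ψ′ at both faces gives T = [1 + U² sinh²(κa) / (4E(U − E))]⁻¹ = 1/1.766 = 0.566.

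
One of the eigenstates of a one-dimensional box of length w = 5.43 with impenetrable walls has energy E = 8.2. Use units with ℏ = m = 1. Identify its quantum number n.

n = 7

From E_n = n²π²ℏ²/(2mw²) invert to n = √(2mw²E)/(πℏ).
n = (5.43/π) × √(2 × 1 × 8.2) = 7.000 → n = 7.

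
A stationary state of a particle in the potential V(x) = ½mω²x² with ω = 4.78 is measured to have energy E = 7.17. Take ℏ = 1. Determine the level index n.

E_n = ℏω(n + ½) ⇒ n = E/(ℏω) − ½ = 7.17/4.78 − 0.5 = 1.000 → n = 1.

n = 1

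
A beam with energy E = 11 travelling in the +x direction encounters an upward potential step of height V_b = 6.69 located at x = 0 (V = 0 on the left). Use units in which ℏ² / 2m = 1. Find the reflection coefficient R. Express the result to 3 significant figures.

On each side the TISE gives plane waves with k = √(2m(E − V))/ℏ: k₁ = √(2·½·11) = 3.317, k₂ = √(2·½·4.31) = 2.076.
Continuity of ψ and ψ′ at the step yields the reflection amplitude r = (k₁ − k₂)/(k₁ + k₂) = 0.2300; thus R = |r|² = 0.05292, T = 0.9471.

R = 0.0529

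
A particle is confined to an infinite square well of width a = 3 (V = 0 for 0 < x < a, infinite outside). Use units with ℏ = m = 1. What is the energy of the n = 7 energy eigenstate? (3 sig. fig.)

E = 26.9

The infinite-well eigenfunctions ψ_n = √(2/a) sin(nπx/a) vanish at both walls, giving E_n = n²π²ℏ²/(2ma²).
E_7 = 7² × π² / (2 × 1 × 3²) = 26.87.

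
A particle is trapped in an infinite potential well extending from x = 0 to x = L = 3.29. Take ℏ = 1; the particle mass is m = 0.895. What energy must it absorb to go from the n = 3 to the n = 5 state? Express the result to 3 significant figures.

ΔE = 8.15

E_n = n²π²ℏ²/(2mL²), so ΔE = (5² − 3²) π²ℏ²/(2mL²).
ΔE = 16 × π² / (2 × 0.895 × 3.29²) = 8.150.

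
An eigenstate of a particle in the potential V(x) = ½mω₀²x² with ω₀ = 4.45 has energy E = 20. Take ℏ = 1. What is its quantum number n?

n = 4

Invert E_n = (n + ½)ℏω₀: n = E/ℏω₀ − ½ = 3.994, so n = 4.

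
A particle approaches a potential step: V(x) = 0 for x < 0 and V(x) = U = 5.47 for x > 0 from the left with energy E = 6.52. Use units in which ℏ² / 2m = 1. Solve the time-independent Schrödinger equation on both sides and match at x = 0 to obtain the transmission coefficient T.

On each side the TISE gives plane waves with k = √(2m(E − V))/ℏ: k₁ = √(2·½·6.52) = 2.553, k₂ = √(2·½·1.05) = 1.025.
Matching ψ and ψ′ at x = 0 gives r = (k₁ − k₂)/(k₁ + k₂), so R = r² = 0.1825 and T = 1 − R = 0.8175.

T = 0.817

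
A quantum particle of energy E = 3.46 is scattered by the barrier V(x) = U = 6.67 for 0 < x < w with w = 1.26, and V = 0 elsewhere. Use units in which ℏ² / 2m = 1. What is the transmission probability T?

T = 0.0428

E < U: inside the barrier ψ ∝ e^{±κx} with κ = √(2m(U − E))/ℏ = 1.792.
κw = 2.257, sinh(κw) = 4.727.
The exact tunnelling result is T⁻¹ = 1 + U² sinh²(κw) / [4E(U − E)] = 23.38, so T = 0.0428.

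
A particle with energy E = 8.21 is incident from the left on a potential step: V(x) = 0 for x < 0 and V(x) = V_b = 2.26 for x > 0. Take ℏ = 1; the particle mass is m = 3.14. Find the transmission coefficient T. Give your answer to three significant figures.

T = 0.994

The wavenumbers are k₁ = √(2mE)/ℏ = 7.180 on the left and k₂ = √(2m(E − V_b))/ℏ = 6.113 on the right.
Matching ψ and ψ′ at x = 0 gives r = (k₁ − k₂)/(k₁ + k₂), so R = r² = 0.006451 and T = 1 − R = 0.9935.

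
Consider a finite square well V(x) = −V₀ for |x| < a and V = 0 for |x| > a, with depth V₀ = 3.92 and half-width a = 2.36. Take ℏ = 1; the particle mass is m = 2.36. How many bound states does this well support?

N = 7

Define the well-strength parameter z₀ = (a/ℏ)√(2mV₀) = 2.36 × √(2·2.36·3.92) = 10.15.
The even/odd transcendental equations gain one root per π/2 in z₀, giving N = 1 + ⌊2z₀/π⌋ = 1 + ⌊6.463⌋ = 7.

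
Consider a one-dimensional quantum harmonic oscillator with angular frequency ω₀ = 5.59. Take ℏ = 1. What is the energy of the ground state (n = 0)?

The oscillator eigenvalues are E_n = ℏω₀(n + ½), so E_0 = 5.59 × 0.5 = 2.795.

E = 2.80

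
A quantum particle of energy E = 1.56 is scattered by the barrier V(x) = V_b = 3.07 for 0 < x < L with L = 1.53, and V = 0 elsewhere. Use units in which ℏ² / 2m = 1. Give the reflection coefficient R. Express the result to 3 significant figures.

E < V_b: inside the barrier ψ ∝ e^{±κx} with κ = √(2m(V_b − E))/ℏ = 1.229.
κL = 1.880, sinh(κL) = 3.201.
The exact tunnelling result is T⁻¹ = 1 + V_b² sinh²(κL) / [4E(V_b − E)] = 11.25, so T = 0.0889.
R = 1 − T = 0.911.

R = 0.911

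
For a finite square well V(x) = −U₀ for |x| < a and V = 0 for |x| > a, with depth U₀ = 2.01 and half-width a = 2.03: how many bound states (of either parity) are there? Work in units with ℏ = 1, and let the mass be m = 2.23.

N = 4

Define the well-strength parameter z₀ = (a/ℏ)√(2mU₀) = 2.03 × √(2·2.23·2.01) = 6.078.
The even/odd transcendental equations gain one root per π/2 in z₀, giving N = 1 + ⌊2z₀/π⌋ = 1 + ⌊3.869⌋ = 4.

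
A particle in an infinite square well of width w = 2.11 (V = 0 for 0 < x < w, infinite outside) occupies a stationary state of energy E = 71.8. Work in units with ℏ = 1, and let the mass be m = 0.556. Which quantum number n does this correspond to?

From E_n = n²π²ℏ²/(2mw²) invert to n = √(2mw²E)/(πℏ).
n = (2.11/π) × √(2 × 0.556 × 71.8) = 6.001 → n = 6.

n = 6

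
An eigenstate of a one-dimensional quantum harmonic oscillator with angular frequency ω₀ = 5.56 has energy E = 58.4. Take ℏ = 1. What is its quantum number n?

n = 10

E_n = ℏω₀(n + ½) ⇒ n = E/(ℏω₀) − ½ = 58.4/5.56 − 0.5 = 10.004 → n = 10.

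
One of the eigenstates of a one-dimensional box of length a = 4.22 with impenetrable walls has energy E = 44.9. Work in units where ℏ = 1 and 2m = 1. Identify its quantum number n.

n = 9

For an infinite well E_n = n²π²ℏ²/(2ma²), so n = (a/πℏ)√(2mE).
n = (4.22/π) × √(2 × 0.5 × 44.9) = 9.001 → n = 9.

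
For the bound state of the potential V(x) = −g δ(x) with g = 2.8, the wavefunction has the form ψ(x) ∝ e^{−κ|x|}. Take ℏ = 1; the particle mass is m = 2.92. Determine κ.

κ = 8.18

Integrating the TISE across x = 0 gives the cusp condition ψ'(0⁺) − ψ'(0⁻) = −(2mg/ℏ²)ψ(0).
With ψ ∝ e^{−κ|x|} this yields −2κ = −2mg/ℏ², so κ = mg/ℏ² = 8.176.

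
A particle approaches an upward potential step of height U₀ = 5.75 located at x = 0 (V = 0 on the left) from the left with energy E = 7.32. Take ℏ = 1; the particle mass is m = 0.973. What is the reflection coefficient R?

On each side the TISE gives plane waves with k = √(2m(E − V))/ℏ: k₁ = √(2·0.973·7.32) = 3.774, k₂ = √(2·0.973·1.57) = 1.748.
Continuity of ψ and ψ′ at the step yields the reflection amplitude r = (k₁ − k₂)/(k₁ + k₂) = 0.3669; thus R = |r|² = 0.1346, T = 0.8654.

R = 0.135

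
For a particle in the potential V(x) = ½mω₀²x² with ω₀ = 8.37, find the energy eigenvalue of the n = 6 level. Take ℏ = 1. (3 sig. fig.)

E = 54.4

The oscillator eigenvalues are E_n = ℏω₀(n + ½), so E_6 = 8.37 × 6.5 = 54.41.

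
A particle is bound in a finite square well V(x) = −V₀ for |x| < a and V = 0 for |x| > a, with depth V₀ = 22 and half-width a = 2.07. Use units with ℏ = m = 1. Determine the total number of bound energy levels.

N = 9

The dimensionless depth is z₀ = a√(2mV₀)/ℏ = 2.07 × √(44.00) = 13.73.
A new bound state (alternating even/odd) appears each time z₀ passes a multiple of π/2, so N = ⌊2z₀/π⌋ + 1 = ⌊8.741⌋ + 1 = 9.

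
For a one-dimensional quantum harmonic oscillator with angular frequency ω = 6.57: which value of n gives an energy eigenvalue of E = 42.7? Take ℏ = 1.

n = 6

Invert E_n = (n + ½)ℏω: n = E/ℏω − ½ = 5.999, so n = 6.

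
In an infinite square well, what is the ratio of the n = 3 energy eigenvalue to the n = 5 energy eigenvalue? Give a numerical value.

0.36

Since E_n ∝ n², the ratio is (3/5)² = 0.36.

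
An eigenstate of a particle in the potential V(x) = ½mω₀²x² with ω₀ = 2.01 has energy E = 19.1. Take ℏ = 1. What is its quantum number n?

n = 9

E_n = ℏω₀(n + ½) ⇒ n = E/(ℏω₀) − ½ = 19.1/2.01 − 0.5 = 9.002 → n = 9.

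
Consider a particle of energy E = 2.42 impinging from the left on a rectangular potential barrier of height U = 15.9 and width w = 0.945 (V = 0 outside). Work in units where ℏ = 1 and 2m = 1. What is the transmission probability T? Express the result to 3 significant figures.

Since E < U the interior solution is evanescent with decay constant κ = √(2m(U − E))/ℏ = 3.672.
κw = 3.470, sinh(κw) = 16.05.
Matching ψ, ψ′ at both faces gives T = [1 + U² sinh²(κw) / (4E(U − E))]⁻¹ = 1/499.8 = 0.00200.

T = 0.00200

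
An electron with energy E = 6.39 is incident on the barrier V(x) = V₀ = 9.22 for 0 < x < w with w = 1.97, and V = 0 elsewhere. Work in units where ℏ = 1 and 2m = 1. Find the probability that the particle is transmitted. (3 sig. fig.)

Since E < V₀ the interior solution is evanescent with decay constant κ = √(2m(V₀ − E))/ℏ = 1.682.
κw = 3.314, sinh(κw) = 13.73.
Matching ψ, ψ′ at both faces gives T = [1 + V₀² sinh²(κw) / (4E(V₀ − E))]⁻¹ = 1/222.5 = 0.00449.

T = 0.00449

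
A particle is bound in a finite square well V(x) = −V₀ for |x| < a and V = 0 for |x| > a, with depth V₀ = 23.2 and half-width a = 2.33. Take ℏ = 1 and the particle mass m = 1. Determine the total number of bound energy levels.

Define the well-strength parameter z₀ = (a/ℏ)√(2mV₀) = 2.33 × √(2·1·23.2) = 15.87.
A new bound state (alternating even/odd) appears each time z₀ passes a multiple of π/2, so N = ⌊2z₀/π⌋ + 1 = ⌊10.10⌋ + 1 = 11.

N = 11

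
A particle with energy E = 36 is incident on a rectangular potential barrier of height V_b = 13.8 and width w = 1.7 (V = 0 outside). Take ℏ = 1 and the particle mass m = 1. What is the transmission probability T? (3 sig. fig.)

T = 0.949

E > V_b: inside the barrier k₂ = √(2m(E − V_b))/ℏ = 6.663, k₂w = 11.33.
T = [1 + V_b² sin²(k₂w) / (4E(E − V_b))]⁻¹ = 1/1.053 = 0.949.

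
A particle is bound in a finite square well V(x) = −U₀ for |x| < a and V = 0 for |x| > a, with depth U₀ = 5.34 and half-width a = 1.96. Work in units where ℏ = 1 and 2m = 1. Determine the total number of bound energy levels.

N = 3

The dimensionless depth is z₀ = a√(2mU₀)/ℏ = 1.96 × √(5.340) = 4.529.
A new bound state (alternating even/odd) appears each time z₀ passes a multiple of π/2, so N = ⌊2z₀/π⌋ + 1 = ⌊2.883⌋ + 1 = 3.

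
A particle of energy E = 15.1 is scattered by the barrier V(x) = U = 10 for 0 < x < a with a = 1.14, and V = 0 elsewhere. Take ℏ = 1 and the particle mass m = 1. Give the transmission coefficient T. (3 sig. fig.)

T = 0.931

Above the barrier the interior wavenumber is k₂ = √(2m(E − U))/ℏ = 3.194, giving phase k₂a = 3.641.
T = [1 + U² sin²(k₂a) / (4E(E − U))]⁻¹ = 1/1.074 = 0.931.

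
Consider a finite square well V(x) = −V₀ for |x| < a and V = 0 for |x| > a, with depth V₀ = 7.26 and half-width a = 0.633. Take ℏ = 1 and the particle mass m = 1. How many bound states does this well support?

The dimensionless depth is z₀ = a√(2mV₀)/ℏ = 0.633 × √(14.52) = 2.412.
A new bound state (alternating even/odd) appears each time z₀ passes a multiple of π/2, so N = ⌊2z₀/π⌋ + 1 = ⌊1.536⌋ + 1 = 2.

N = 2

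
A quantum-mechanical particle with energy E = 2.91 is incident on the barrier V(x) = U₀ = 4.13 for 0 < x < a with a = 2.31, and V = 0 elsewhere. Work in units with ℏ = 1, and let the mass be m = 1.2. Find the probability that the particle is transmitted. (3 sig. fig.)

T = 0.00123

Since E < U₀ the interior solution is evanescent with decay constant κ = √(2m(U₀ − E))/ℏ = 1.711.
κa = 3.953, sinh(κa) = 26.03.
The exact tunnelling result is T⁻¹ = 1 + U₀² sinh²(κa) / [4E(U₀ − E)] = 814.8, so T = 0.00123.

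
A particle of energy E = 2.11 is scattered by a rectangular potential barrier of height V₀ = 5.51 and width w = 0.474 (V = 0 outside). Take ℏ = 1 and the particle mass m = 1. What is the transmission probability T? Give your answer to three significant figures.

T = 0.276

E < V₀: inside the barrier ψ ∝ e^{±κx} with κ = √(2m(V₀ − E))/ℏ = 2.608.
κw = 1.236, sinh(κw) = 1.576.
Matching ψ, ψ′ at both faces gives T = [1 + V₀² sinh²(κw) / (4E(V₀ − E))]⁻¹ = 1/3.627 = 0.276.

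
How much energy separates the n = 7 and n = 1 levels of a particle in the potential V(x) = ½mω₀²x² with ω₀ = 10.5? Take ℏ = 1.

ΔE = 63.0

E_n = ℏω₀(n + ½), so ΔE = (7 − 1) ℏω₀ = 6 × 10.5 = 63.00.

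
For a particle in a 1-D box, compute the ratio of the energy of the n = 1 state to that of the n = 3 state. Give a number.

E_n = n²π²ℏ²/(2mL²) so the ratio is n₂²/n₁² = 1/9 = 0.111111.

0.111111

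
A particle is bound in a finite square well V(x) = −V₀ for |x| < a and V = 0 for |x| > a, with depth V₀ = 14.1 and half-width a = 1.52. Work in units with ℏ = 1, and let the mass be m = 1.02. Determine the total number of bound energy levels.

The dimensionless depth is z₀ = a√(2mV₀)/ℏ = 1.52 × √(28.76) = 8.152.
A new bound state (alternating even/odd) appears each time z₀ passes a multiple of π/2, so N = ⌊2z₀/π⌋ + 1 = ⌊5.190⌋ + 1 = 6.

N = 6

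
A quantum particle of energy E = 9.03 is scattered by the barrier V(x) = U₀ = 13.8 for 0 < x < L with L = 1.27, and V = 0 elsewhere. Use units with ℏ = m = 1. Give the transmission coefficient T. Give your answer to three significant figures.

Since E < U₀ the interior solution is evanescent with decay constant κ = √(2m(U₀ − E))/ℏ = 3.089.
κL = 3.923, sinh(κL) = 25.26.
The exact tunnelling result is T⁻¹ = 1 + U₀² sinh²(κL) / [4E(U₀ − E)] = 706.1, so T = 0.00142.

T = 0.00142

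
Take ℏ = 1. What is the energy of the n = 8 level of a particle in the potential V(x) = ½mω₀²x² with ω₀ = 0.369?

E = 3.14

Using E_n = (n + ½)ℏω₀: E_8 = 8.5 × 0.369 = 3.137.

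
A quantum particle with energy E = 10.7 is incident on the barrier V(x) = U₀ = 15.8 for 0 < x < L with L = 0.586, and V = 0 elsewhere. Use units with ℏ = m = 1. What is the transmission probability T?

Since E < U₀ the interior solution is evanescent with decay constant κ = √(2m(U₀ − E))/ℏ = 3.194.
κL = 1.872, sinh(κL) = 3.172.
The exact tunnelling result is T⁻¹ = 1 + U₀² sinh²(κL) / [4E(U₀ − E)] = 12.51, so T = 0.0799.

T = 0.0799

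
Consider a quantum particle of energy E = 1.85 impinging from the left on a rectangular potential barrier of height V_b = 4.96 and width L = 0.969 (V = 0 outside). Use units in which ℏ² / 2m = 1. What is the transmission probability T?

Since E < V_b the interior solution is evanescent with decay constant κ = √(2m(V_b − E))/ℏ = 1.764.
κL = 1.709, sinh(κL) = 2.671.
Matching ψ, ψ′ at both faces gives T = [1 + V_b² sinh²(κL) / (4E(V_b − E))]⁻¹ = 1/8.625 = 0.116.

T = 0.116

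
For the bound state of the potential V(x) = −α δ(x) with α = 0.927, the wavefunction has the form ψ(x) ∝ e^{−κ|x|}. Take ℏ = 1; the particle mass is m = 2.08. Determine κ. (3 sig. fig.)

κ = 1.93

Integrating the TISE across x = 0 gives the cusp condition ψ'(0⁺) − ψ'(0⁻) = −(2mα/ℏ²)ψ(0).
With ψ ∝ e^{−κ|x|} this yields −2κ = −2mα/ℏ², so κ = mα/ℏ² = 1.928.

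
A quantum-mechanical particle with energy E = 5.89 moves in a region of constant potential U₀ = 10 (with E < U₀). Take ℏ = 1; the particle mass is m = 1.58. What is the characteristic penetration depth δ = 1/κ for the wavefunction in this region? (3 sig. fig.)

δ = 0.277

Since E < U₀ the TISE in this region is ψ'' = κ²ψ with κ = √(2m(U₀ − E))/ℏ.
κ = √(2 × 1.58 × 4.11) = 3.604. The penetration depth is δ = 1/κ = 0.277.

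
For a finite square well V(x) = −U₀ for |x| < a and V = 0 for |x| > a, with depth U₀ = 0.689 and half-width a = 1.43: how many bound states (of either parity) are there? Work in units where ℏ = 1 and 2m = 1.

N = 1

Define the well-strength parameter z₀ = (a/ℏ)√(2mU₀) = 1.43 × √(2·0.5·0.689) = 1.187.
The even/odd transcendental equations gain one root per π/2 in z₀, giving N = 1 + ⌊2z₀/π⌋ = 1 + ⌊0.7557⌋ = 1.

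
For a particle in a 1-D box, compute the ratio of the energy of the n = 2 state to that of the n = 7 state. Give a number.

0.0816327

E_n = n²π²ℏ²/(2mL²) so the ratio is n₂²/n₁² = 4/49 = 0.0816327.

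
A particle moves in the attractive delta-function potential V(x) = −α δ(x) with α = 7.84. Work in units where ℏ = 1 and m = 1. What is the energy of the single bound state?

For x ≠ 0 the bound state is ψ ∝ e^{−κ|x|}; integrating the TISE across the delta gives the cusp condition 2κ = 2mα/ℏ², so κ = 7.840.
Then E = −ℏ²κ²/(2m) = −mα²/(2ℏ²) = -30.73.

E = -30.7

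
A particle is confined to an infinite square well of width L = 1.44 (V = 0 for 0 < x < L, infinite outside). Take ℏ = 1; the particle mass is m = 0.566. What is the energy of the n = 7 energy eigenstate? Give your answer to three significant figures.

Requiring ψ(0) = ψ(L) = 0 quantises k = nπ/L, hence E_n = ℏ²k²/2m = n²π²ℏ²/(2mL²).
E_7 = 7² × π² / (2 × 0.566 × 1.44²) = 206.0.

E = 206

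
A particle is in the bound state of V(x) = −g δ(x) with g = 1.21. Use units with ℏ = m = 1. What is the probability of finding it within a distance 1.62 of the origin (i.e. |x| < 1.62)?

P = 0.980

The normalised bound state is ψ = √κ e^{−κ|x|} with κ = mg/ℏ² = 1.210.
P(|x| < d) = ∫_{−d}^{d} κ e^{−2κ|x|} dx = 1 − e^{−2κd} = 1 − e^{−3.920} = 0.9802.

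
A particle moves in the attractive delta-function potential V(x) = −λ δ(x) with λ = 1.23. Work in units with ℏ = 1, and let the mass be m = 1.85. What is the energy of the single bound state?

The bound state is ψ(x) = √κ e^{−κ|x|}. The derivative jump ψ'(0⁺) − ψ'(0⁻) = −(2mλ/ℏ²)ψ(0) fixes κ = mλ/ℏ² = 2.276.
Then E = −ℏ²κ²/(2m) = −mλ²/(2ℏ²) = -1.399.

E = -1.40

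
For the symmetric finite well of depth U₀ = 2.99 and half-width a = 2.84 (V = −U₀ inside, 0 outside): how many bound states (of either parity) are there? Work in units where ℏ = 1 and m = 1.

The dimensionless depth is z₀ = a√(2mU₀)/ℏ = 2.84 × √(5.980) = 6.945.
A new bound state (alternating even/odd) appears each time z₀ passes a multiple of π/2, so N = ⌊2z₀/π⌋ + 1 = ⌊4.421⌋ + 1 = 5.

N = 5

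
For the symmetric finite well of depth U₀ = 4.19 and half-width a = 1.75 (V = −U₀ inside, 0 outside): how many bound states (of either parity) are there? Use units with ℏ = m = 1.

Define the well-strength parameter z₀ = (a/ℏ)√(2mU₀) = 1.75 × √(2·1·4.19) = 5.066.
A new bound state (alternating even/odd) appears each time z₀ passes a multiple of π/2, so N = ⌊2z₀/π⌋ + 1 = ⌊3.225⌋ + 1 = 4.

N = 4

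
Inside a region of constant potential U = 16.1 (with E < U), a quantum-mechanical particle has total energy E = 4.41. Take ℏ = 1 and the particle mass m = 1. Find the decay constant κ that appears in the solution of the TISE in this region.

κ = 4.84

Since E < U the TISE in this region is ψ'' = κ²ψ with κ = √(2m(U − E))/ℏ.
κ = √(2 × 1 × 11.69) = 4.835.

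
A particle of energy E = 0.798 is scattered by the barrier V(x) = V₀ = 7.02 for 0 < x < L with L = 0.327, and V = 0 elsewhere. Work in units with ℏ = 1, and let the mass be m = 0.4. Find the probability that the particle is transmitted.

T = 0.389

E < V₀: inside the barrier ψ ∝ e^{±κx} with κ = √(2m(V₀ − E))/ℏ = 2.231.
κL = 0.7296, sinh(κL) = 0.7960.
Matching ψ, ψ′ at both faces gives T = [1 + V₀² sinh²(κL) / (4E(V₀ − E))]⁻¹ = 1/2.572 = 0.389.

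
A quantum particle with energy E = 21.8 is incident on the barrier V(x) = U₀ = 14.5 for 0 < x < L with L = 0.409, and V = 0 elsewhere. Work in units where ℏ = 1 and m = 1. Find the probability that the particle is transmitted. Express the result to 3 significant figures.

T = 0.752

Above the barrier the interior wavenumber is k₂ = √(2m(E − U₀))/ℏ = 3.821, giving phase k₂L = 1.563.
Matching at both interfaces gives T⁻¹ = 1 + U₀² sin²(k₂L) / [4E(E − U₀)] = 1.330, hence T = 0.752.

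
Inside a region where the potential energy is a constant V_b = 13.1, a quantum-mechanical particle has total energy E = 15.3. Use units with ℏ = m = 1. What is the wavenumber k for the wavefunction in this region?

With E > V_b the solution is oscillatory, ψ ∝ e^{±ikx} with k = √(2m(E − V_b))/ℏ.
k = √(2 × 1 × 2.2) = 2.098.

k = 2.10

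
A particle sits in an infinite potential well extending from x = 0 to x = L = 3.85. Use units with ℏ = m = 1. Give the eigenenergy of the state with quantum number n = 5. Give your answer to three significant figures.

E = 8.32

Requiring ψ(0) = ψ(L) = 0 quantises k = nπ/L, hence E_n = ℏ²k²/2m = n²π²ℏ²/(2mL²).
E_5 = 5² × π² / (2 × 1 × 3.85²) = 8.323.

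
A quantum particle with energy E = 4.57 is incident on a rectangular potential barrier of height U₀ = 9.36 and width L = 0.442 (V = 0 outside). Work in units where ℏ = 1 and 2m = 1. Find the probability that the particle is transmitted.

T = 0.441

E < U₀: inside the barrier ψ ∝ e^{±κx} with κ = √(2m(U₀ − E))/ℏ = 2.189.
κL = 0.9674, sinh(κL) = 1.125.
Matching ψ, ψ′ at both faces gives T = [1 + U₀² sinh²(κL) / (4E(U₀ − E))]⁻¹ = 1/2.267 = 0.441.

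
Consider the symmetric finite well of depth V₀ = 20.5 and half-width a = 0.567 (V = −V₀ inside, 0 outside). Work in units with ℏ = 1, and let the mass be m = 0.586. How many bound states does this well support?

The dimensionless depth is z₀ = a√(2mV₀)/ℏ = 0.567 × √(24.03) = 2.779.
A new bound state (alternating even/odd) appears each time z₀ passes a multiple of π/2, so N = ⌊2z₀/π⌋ + 1 = ⌊1.769⌋ + 1 = 2.

N = 2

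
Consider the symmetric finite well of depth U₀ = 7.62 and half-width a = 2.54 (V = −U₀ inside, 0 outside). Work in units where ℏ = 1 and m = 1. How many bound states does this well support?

N = 7

Define the well-strength parameter z₀ = (a/ℏ)√(2mU₀) = 2.54 × √(2·1·7.62) = 9.916.
The even/odd transcendental equations gain one root per π/2 in z₀, giving N = 1 + ⌊2z₀/π⌋ = 1 + ⌊6.313⌋ = 7.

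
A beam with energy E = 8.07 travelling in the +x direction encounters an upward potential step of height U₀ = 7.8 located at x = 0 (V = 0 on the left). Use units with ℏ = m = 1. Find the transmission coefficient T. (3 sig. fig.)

On each side the TISE gives plane waves with k = √(2m(E − V))/ℏ: k₁ = √(2·1·8.07) = 4.017, k₂ = √(2·1·0.27) = 0.7348.
Continuity of ψ and ψ′ at the step yields the reflection amplitude r = (k₁ − k₂)/(k₁ + k₂) = 0.6907; thus R = |r|² = 0.4771, T = 0.5229.

T = 0.523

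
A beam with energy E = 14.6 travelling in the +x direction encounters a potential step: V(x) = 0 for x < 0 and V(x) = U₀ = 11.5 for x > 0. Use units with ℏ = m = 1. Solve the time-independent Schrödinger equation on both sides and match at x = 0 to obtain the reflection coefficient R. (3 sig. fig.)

R = 0.136

On each side the TISE gives plane waves with k = √(2m(E − V))/ℏ: k₁ = √(2·1·14.6) = 5.404, k₂ = √(2·1·3.1) = 2.490.
Matching ψ and ψ′ at x = 0 gives r = (k₁ − k₂)/(k₁ + k₂), so R = r² = 0.1363 and T = 1 − R = 0.8637.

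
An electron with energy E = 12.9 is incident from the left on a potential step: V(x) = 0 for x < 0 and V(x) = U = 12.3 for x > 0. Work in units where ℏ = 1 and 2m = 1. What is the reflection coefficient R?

R = 0.416

On each side the TISE gives plane waves with k = √(2m(E − V))/ℏ: k₁ = √(2·½·12.9) = 3.592, k₂ = √(2·½·0.6) = 0.7746.
Matching ψ and ψ′ at x = 0 gives r = (k₁ − k₂)/(k₁ + k₂), so R = r² = 0.4163 and T = 1 − R = 0.5837.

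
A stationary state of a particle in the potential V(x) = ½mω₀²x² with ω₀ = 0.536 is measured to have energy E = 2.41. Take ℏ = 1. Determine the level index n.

Invert E_n = (n + ½)ℏω₀: n = E/ℏω₀ − ½ = 3.996, so n = 4.

n = 4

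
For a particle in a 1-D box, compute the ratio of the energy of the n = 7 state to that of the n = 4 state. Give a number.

3.0625

E_n = n²π²ℏ²/(2mL²) so the ratio is n₂²/n₁² = 49/16 = 3.0625.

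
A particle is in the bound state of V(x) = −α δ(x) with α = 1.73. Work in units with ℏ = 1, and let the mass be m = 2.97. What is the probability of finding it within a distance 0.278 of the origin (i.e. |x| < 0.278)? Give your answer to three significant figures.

P = 0.943

The normalised bound state is ψ = √κ e^{−κ|x|} with κ = mα/ℏ² = 5.138.
P(|x| < d) = ∫_{−d}^{d} κ e^{−2κ|x|} dx = 1 − e^{−2κd} = 1 − e^{−2.857} = 0.9425.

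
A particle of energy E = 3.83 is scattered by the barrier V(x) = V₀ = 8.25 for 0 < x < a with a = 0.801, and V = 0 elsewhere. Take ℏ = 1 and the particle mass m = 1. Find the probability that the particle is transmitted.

E < V₀: inside the barrier ψ ∝ e^{±κx} with κ = √(2m(V₀ − E))/ℏ = 2.973.
κa = 2.382, sinh(κa) = 5.365.
The exact tunnelling result is T⁻¹ = 1 + V₀² sinh²(κa) / [4E(V₀ − E)] = 29.93, so T = 0.0334.

T = 0.0334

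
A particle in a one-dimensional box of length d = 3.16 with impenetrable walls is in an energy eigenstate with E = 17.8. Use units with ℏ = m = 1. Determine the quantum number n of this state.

n = 6

For an infinite well E_n = n²π²ℏ²/(2md²), so n = (d/πℏ)√(2mE).
n = (3.16/π) × √(2 × 1 × 17.8) = 6.002 → n = 6.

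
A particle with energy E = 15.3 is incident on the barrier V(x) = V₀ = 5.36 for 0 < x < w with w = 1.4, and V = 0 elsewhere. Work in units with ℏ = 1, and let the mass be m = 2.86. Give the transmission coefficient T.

T = 0.963

Above the barrier the interior wavenumber is k₂ = √(2m(E − V₀))/ℏ = 7.540, giving phase k₂w = 10.56.
T = [1 + V₀² sin²(k₂w) / (4E(E − V₀))]⁻¹ = 1/1.039 = 0.963.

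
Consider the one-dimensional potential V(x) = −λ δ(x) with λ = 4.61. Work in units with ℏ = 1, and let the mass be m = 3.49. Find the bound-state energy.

E = -37.1

The bound state is ψ(x) = √κ e^{−κ|x|}. The derivative jump ψ'(0⁺) − ψ'(0⁻) = −(2mλ/ℏ²)ψ(0) fixes κ = mλ/ℏ² = 16.09.
Then E = −ℏ²κ²/(2m) = −mλ²/(2ℏ²) = -37.08.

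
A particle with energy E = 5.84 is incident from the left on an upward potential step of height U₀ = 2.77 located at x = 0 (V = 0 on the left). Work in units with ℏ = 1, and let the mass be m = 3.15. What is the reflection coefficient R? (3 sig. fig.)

R = 0.0254

On each side the TISE gives plane waves with k = √(2m(E − V))/ℏ: k₁ = √(2·3.15·5.84) = 6.066, k₂ = √(2·3.15·3.07) = 4.398.
Continuity of ψ and ψ′ at the step yields the reflection amplitude r = (k₁ − k₂)/(k₁ + k₂) = 0.1594; thus R = |r|² = 0.02541, T = 0.9746.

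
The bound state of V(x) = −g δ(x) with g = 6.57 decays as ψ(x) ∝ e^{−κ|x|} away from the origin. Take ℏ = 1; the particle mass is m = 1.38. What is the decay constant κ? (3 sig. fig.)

Integrating the TISE across x = 0 gives the cusp condition ψ'(0⁺) − ψ'(0⁻) = −(2mg/ℏ²)ψ(0).
With ψ ∝ e^{−κ|x|} this yields −2κ = −2mg/ℏ², so κ = mg/ℏ² = 9.067.

κ = 9.07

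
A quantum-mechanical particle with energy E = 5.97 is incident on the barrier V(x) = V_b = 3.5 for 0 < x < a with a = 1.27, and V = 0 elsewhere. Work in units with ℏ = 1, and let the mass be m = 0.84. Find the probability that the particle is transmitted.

T = 0.946

E > V_b: inside the barrier k₂ = √(2m(E − V_b))/ℏ = 2.037, k₂a = 2.587.
Matching at both interfaces gives T⁻¹ = 1 + V_b² sin²(k₂a) / [4E(E − V_b)] = 1.058, hence T = 0.946.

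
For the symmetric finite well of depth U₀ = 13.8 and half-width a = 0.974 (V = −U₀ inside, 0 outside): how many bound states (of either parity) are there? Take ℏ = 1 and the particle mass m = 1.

Define the well-strength parameter z₀ = (a/ℏ)√(2mU₀) = 0.974 × √(2·1·13.8) = 5.117.
The even/odd transcendental equations gain one root per π/2 in z₀, giving N = 1 + ⌊2z₀/π⌋ = 1 + ⌊3.258⌋ = 4.

N = 4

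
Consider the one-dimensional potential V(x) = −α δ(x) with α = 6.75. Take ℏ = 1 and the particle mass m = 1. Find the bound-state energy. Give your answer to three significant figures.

For x ≠ 0 the bound state is ψ ∝ e^{−κ|x|}; integrating the TISE across the delta gives the cusp condition 2κ = 2mα/ℏ², so κ = 6.750.
Then E = −ℏ²κ²/(2m) = −mα²/(2ℏ²) = -22.78.

E = -22.8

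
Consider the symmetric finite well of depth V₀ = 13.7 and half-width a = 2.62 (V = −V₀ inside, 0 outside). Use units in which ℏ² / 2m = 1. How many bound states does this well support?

N = 7

The dimensionless depth is z₀ = a√(2mV₀)/ℏ = 2.62 × √(13.70) = 9.698.
The even/odd transcendental equations gain one root per π/2 in z₀, giving N = 1 + ⌊2z₀/π⌋ = 1 + ⌊6.174⌋ = 7.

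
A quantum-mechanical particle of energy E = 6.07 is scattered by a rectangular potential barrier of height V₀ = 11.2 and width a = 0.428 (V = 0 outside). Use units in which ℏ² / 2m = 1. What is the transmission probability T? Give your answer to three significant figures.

T = 0.438

E < V₀: inside the barrier ψ ∝ e^{±κx} with κ = √(2m(V₀ − E))/ℏ = 2.265.
κa = 0.9694, sinh(κa) = 1.129.
The exact tunnelling result is T⁻¹ = 1 + V₀² sinh²(κa) / [4E(V₀ − E)] = 2.283, so T = 0.438.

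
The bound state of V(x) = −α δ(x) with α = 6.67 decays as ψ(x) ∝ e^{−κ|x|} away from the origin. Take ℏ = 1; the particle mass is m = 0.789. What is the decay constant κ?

Integrating the TISE across x = 0 gives the cusp condition ψ'(0⁺) − ψ'(0⁻) = −(2mα/ℏ²)ψ(0).
With ψ ∝ e^{−κ|x|} this yields −2κ = −2mα/ℏ², so κ = mα/ℏ² = 5.263.

κ = 5.26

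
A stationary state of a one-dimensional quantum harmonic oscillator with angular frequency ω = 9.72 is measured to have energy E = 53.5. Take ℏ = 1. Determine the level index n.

E_n = ℏω(n + ½) ⇒ n = E/(ℏω) − ½ = 53.5/9.72 − 0.5 = 5.004 → n = 5.

n = 5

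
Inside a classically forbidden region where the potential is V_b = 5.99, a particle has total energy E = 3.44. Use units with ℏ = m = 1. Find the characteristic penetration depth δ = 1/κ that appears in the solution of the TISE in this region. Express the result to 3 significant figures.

δ = 0.443

Since E < V_b the TISE in this region is ψ'' = κ²ψ with κ = √(2m(V_b − E))/ℏ.
κ = √(2 × 1 × 2.55) = 2.258. The penetration depth is δ = 1/κ = 0.443.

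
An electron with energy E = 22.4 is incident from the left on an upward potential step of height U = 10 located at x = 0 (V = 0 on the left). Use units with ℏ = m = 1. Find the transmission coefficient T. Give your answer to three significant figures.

The wavenumbers are k₁ = √(2mE)/ℏ = 6.693 on the left and k₂ = √(2m(E − U))/ℏ = 4.980 on the right.
Continuity of ψ and ψ′ at the step yields the reflection amplitude r = (k₁ − k₂)/(k₁ + k₂) = 0.1468; thus R = |r|² = 0.02154, T = 0.9785.

T = 0.978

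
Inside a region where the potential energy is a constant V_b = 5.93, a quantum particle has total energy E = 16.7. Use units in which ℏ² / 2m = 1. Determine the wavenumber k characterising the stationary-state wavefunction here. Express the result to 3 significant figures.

With E > V_b the solution is oscillatory, ψ ∝ e^{±ikx} with k = √(2m(E − V_b))/ℏ.
k = √(2 × 0.5 × 10.77) = 3.282.

k = 3.28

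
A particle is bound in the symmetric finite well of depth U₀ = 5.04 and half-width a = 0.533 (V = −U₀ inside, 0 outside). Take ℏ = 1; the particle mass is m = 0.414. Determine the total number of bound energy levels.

N = 1

Define the well-strength parameter z₀ = (a/ℏ)√(2mU₀) = 0.533 × √(2·0.414·5.04) = 1.089.
A new bound state (alternating even/odd) appears each time z₀ passes a multiple of π/2, so N = ⌊2z₀/π⌋ + 1 = ⌊0.6932⌋ + 1 = 1.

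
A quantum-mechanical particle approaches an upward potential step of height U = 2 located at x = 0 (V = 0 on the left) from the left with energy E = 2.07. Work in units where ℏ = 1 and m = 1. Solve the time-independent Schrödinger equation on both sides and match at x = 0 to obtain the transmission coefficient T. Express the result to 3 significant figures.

T = 0.525

On each side the TISE gives plane waves with k = √(2m(E − V))/ℏ: k₁ = √(2·1·2.07) = 2.035, k₂ = √(2·1·0.07) = 0.3742.
Continuity of ψ and ψ′ at the step yields the reflection amplitude r = (k₁ − k₂)/(k₁ + k₂) = 0.6893; thus R = |r|² = 0.4752, T = 0.5248.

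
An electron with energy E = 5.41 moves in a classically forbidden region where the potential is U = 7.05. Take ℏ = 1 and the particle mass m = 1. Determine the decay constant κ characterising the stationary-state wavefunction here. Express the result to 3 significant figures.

κ = 1.81

Since E < U the TISE in this region is ψ'' = κ²ψ with κ = √(2m(U − E))/ℏ.
κ = √(2 × 1 × 1.64) = 1.811.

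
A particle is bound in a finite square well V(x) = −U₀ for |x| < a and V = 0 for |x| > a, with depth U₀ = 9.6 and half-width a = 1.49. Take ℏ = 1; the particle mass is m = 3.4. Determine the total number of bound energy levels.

Define the well-strength parameter z₀ = (a/ℏ)√(2mU₀) = 1.49 × √(2·3.4·9.6) = 12.04.
The even/odd transcendental equations gain one root per π/2 in z₀, giving N = 1 + ⌊2z₀/π⌋ = 1 + ⌊7.664⌋ = 8.

N = 8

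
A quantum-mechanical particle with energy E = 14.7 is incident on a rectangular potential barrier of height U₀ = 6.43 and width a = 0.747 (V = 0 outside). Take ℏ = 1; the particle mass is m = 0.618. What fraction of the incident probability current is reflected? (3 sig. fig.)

E > U₀: inside the barrier k₂ = √(2m(E − U₀))/ℏ = 3.197, k₂a = 2.388.
T = [1 + U₀² sin²(k₂a) / (4E(E − U₀))]⁻¹ = 1/1.040 = 0.962.
R = 1 − T = 0.0383.

R = 0.0383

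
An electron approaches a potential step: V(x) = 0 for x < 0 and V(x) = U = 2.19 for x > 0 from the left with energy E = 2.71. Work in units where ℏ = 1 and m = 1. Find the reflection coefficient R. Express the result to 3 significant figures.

R = 0.153

The wavenumbers are k₁ = √(2mE)/ℏ = 2.328 on the left and k₂ = √(2m(E − U))/ℏ = 1.020 on the right.
Matching ψ and ψ′ at x = 0 gives r = (k₁ − k₂)/(k₁ + k₂), so R = r² = 0.1527 and T = 1 − R = 0.8473.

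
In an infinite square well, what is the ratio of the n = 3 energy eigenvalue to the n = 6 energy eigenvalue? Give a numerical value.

0.25

Since E_n ∝ n², the ratio is (3/6)² = 0.25.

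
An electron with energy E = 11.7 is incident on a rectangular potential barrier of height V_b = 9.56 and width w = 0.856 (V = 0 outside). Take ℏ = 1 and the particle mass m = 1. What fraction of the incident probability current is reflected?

Above the barrier the interior wavenumber is k₂ = √(2m(E − V_b))/ℏ = 2.069, giving phase k₂w = 1.771.
T = [1 + V_b² sin²(k₂w) / (4E(E − V_b))]⁻¹ = 1/1.876 = 0.533.
R = 1 − T = 0.467.

R = 0.467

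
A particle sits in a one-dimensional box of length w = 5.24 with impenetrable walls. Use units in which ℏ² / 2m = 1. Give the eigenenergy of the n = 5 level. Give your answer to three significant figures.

Requiring ψ(0) = ψ(w) = 0 quantises k = nπ/w, hence E_n = ℏ²k²/2m = n²π²ℏ²/(2mw²).
E_5 = 5² × π² / (2 × 0.5 × 5.24²) = 8.986.

E = 8.99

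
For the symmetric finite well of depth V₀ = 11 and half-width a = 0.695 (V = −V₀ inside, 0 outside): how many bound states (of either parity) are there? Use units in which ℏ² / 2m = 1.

N = 2

The dimensionless depth is z₀ = a√(2mV₀)/ℏ = 0.695 × √(11.00) = 2.305.
The even/odd transcendental equations gain one root per π/2 in z₀, giving N = 1 + ⌊2z₀/π⌋ = 1 + ⌊1.467⌋ = 2.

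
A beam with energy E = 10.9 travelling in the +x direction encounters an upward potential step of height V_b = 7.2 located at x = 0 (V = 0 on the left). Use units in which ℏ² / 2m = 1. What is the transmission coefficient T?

T = 0.930

On each side the TISE gives plane waves with k = √(2m(E − V))/ℏ: k₁ = √(2·½·10.9) = 3.302, k₂ = √(2·½·3.7) = 1.924.
Continuity of ψ and ψ′ at the step yields the reflection amplitude r = (k₁ − k₂)/(k₁ + k₂) = 0.2637; thus R = |r|² = 0.06955, T = 0.9304.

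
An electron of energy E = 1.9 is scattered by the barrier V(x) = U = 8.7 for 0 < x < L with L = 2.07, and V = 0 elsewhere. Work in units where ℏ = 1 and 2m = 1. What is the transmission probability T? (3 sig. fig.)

T = 0.0000559

E < U: inside the barrier ψ ∝ e^{±κx} with κ = √(2m(U − E))/ℏ = 2.608.
κL = 5.398, sinh(κL) = 110.5.
The exact tunnelling result is T⁻¹ = 1 + U² sinh²(κL) / [4E(U − E)] = 17870, so T = 0.0000559.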